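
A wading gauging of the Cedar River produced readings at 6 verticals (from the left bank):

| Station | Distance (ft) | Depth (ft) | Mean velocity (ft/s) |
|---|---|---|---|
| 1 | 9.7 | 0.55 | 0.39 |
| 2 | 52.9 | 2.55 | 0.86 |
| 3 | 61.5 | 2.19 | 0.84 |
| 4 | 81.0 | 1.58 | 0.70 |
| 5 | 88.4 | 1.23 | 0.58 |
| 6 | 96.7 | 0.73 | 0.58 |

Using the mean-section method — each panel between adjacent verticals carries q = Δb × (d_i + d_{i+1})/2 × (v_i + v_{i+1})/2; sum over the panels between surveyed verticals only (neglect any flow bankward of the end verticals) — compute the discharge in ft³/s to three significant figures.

Panel 1-2: Δb = 43.2 ft, d̄ = (0.55+2.55)/2 = 1.55, v̄ = (0.39+0.86)/2 = 0.625 → q = 43.2×1.55×0.625 = 41.85 ft³/s
Panel 2-3: Δb = 8.6 ft, d̄ = (2.55+2.19)/2 = 2.37, v̄ = (0.86+0.84)/2 = 0.85 → q = 8.6×2.37×0.85 = 17.32 ft³/s
Panel 3-4: Δb = 19.5 ft, d̄ = (2.19+1.58)/2 = 1.885, v̄ = (0.84+0.70)/2 = 0.77 → q = 19.5×1.885×0.77 = 28.30 ft³/s
Panel 4-5: Δb = 7.4 ft, d̄ = (1.58+1.23)/2 = 1.405, v̄ = (0.70+0.58)/2 = 0.64 → q = 7.4×1.405×0.64 = 6.654 ft³/s
Panel 5-6: Δb = 8.3 ft, d̄ = (1.23+0.73)/2 = 0.98, v̄ = (0.58+0.58)/2 = 0.58 → q = 8.3×0.98×0.58 = 4.718 ft³/s
Q = Σ q = 98.85 ft³/s

98.8 ft³/s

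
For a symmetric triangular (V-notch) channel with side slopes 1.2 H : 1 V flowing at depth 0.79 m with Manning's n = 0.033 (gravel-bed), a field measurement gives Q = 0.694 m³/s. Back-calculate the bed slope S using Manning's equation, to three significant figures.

A = z·y² = 1.2×0.79² = 0.7489 m²
P = 2y√(1+z²) = 2×0.79×√(1+1.2²) = 2.468 m
R = A/P = 0.7489/2.468 = 0.3034 m
S = (Q·n / (1·A·R^(2/3)))² = (0.694×0.033 / (1×0.7489×0.4516))² = 0.004586

0.00459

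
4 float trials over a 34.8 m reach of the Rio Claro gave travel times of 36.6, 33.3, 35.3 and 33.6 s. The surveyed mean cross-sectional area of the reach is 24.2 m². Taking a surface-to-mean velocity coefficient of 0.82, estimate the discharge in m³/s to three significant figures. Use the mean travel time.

t̄ = (36.6 + 33.3 + 35.3 + 33.6) / 4 = 34.7 s
v_surface = L / t̄ = 34.8 / 34.7 = 1.003 m/s
v_mean = 0.82 × 1.003 = 0.8224 m/s
Q = A × v_mean = 24.2 × 0.8224 = 19.90 m³/s

19.9 m³/s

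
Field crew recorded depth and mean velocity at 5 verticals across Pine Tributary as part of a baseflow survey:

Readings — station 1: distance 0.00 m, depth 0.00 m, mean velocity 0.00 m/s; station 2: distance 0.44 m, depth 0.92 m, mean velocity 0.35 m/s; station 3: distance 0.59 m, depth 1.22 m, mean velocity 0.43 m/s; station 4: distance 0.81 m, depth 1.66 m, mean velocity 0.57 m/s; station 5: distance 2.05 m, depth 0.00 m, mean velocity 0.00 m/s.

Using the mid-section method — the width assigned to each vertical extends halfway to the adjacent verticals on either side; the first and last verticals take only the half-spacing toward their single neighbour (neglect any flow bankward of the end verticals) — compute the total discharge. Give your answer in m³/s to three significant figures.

0.883 m³/s

w_2 = (0.59 − 0.00)/2 = 0.295 m; q_2 = 0.35 × 0.92 × 0.295 = 0.09499 m³/s
w_3 = (0.81 − 0.44)/2 = 0.185 m; q_3 = 0.43 × 1.22 × 0.185 = 0.09705 m³/s
w_4 = (2.05 − 0.59)/2 = 0.73 m; q_4 = 0.57 × 1.66 × 0.73 = 0.6907 m³/s
Stations 1, 5 contribute zero (depth or velocity is 0).
Q = Σ qᵢ = 0.8828 m³/s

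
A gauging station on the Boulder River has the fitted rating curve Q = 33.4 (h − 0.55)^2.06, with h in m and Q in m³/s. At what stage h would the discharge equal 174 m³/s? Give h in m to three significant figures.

2.78 m

h − h₀ = (Q/C)^(1/b) = (174/33.4)^(1/2.06) = 2.228 m
h = 0.55 + 2.228 = 2.778 m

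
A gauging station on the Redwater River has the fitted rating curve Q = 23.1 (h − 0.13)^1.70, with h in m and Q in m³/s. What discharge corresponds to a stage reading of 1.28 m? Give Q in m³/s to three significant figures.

29.3 m³/s

Q = 23.1 × (1.28 − 0.13)^1.70 = 23.1 × 1.15^1.70 = 29.30 m³/s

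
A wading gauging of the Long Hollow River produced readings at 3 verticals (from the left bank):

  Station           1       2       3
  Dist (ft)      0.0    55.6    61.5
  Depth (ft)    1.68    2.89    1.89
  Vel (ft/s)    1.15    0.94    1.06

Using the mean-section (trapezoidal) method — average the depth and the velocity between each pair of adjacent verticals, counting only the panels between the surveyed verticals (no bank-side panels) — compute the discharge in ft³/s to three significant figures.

147 ft³/s

Panel 1-2: Δb = 55.6 ft, d̄ = (1.68+2.89)/2 = 2.285, v̄ = (1.15+0.94)/2 = 1.045 → q = 55.6×2.285×1.045 = 132.8 ft³/s
Panel 2-3: Δb = 5.9 ft, d̄ = (2.89+1.89)/2 = 2.39, v̄ = (0.94+1.06)/2 = 1 → q = 5.9×2.39×1 = 14.10 ft³/s
Q = Σ q = 146.9 ft³/s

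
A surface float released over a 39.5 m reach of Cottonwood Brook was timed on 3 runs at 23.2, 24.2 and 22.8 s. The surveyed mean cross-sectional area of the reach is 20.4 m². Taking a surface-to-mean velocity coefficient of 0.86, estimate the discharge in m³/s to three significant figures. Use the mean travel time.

29.6 m³/s

t̄ = (23.2 + 24.2 + 22.8) / 3 = 23.4 s
v_surface = L / t̄ = 39.5 / 23.4 = 1.688 m/s
v_mean = 0.86 × 1.688 = 1.452 m/s
Q = A × v_mean = 20.4 × 1.452 = 29.61 m³/s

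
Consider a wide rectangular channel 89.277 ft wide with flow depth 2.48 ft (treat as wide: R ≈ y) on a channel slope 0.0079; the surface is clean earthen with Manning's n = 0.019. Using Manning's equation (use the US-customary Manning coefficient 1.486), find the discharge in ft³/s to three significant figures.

2820 ft³/s

A = b·y = 89.277 × 2.48 = 221.4 ft²
Wide channel: R ≈ y = 2.48 ft
Q = (1.486/n)·A·R^(2/3)·S^(1/2) = (1.486/0.019) × 221.4 × 2.480^(2/3) × 0.0079^(1/2) = 2820 ft³/s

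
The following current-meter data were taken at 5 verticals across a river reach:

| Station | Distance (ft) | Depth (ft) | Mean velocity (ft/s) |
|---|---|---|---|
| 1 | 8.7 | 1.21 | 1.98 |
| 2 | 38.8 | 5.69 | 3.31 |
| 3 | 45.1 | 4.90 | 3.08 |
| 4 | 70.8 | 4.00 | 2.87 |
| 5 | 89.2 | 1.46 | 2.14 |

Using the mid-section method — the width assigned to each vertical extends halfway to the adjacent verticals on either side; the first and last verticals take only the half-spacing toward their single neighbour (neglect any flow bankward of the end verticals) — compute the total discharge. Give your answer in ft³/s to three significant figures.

902 ft³/s

w_1 = (38.8 − 8.7)/2 = 15.05 ft; q_1 = 1.98 × 1.21 × 15.05 = 36.06 ft³/s
w_2 = (45.1 − 8.7)/2 = 18.2 ft; q_2 = 3.31 × 5.69 × 18.2 = 342.8 ft³/s
w_3 = (70.8 − 38.8)/2 = 16 ft; q_3 = 3.08 × 4.90 × 16 = 241.5 ft³/s
w_4 = (89.2 − 45.1)/2 = 22.05 ft; q_4 = 2.87 × 4.00 × 22.05 = 253.1 ft³/s
w_5 = (89.2 − 70.8)/2 = 9.2 ft; q_5 = 2.14 × 1.46 × 9.2 = 28.74 ft³/s
Q = Σ qᵢ = 902.2 ft³/s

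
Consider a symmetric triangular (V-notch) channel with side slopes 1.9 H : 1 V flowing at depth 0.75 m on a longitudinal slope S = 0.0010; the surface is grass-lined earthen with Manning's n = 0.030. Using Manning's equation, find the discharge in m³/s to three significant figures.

A = z·y² = 1.9×0.75² = 1.069 m²
P = 2y√(1+z²) = 2×0.75×√(1+1.9²) = 3.221 m
R = A/P = 1.069/3.221 = 0.3318 m
Q = (1/n)·A·R^(2/3)·S^(1/2) = (1/0.030) × 1.069 × 0.3318^(2/3) × 0.0010^(1/2) = 0.5400 m³/s

0.540 m³/s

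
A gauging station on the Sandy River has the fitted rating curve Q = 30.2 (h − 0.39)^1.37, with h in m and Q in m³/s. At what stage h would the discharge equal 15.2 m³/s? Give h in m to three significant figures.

h − h₀ = (Q/C)^(1/b) = (15.2/30.2)^(1/1.37) = 0.6058 m
h = 0.39 + 0.6058 = 0.9958 m

0.996 m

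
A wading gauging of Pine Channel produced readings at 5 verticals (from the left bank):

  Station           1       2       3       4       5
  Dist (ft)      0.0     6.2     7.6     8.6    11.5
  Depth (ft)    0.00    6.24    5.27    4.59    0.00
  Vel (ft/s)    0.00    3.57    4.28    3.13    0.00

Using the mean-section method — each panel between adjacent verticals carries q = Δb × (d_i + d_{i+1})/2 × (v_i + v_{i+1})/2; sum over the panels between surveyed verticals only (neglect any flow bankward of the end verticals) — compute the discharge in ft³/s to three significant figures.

94.8 ft³/s

Panel 1-2: Δb = 6.2 ft, d̄ = (0.00+6.24)/2 = 3.12, v̄ = (0.00+3.57)/2 = 1.785 → q = 6.2×3.12×1.785 = 34.53 ft³/s
Panel 2-3: Δb = 1.4 ft, d̄ = (6.24+5.27)/2 = 5.755, v̄ = (3.57+4.28)/2 = 3.925 → q = 1.4×5.755×3.925 = 31.62 ft³/s
Panel 3-4: Δb = 1 ft, d̄ = (5.27+4.59)/2 = 4.93, v̄ = (4.28+3.13)/2 = 3.705 → q = 1×4.93×3.705 = 18.27 ft³/s
Panel 4-5: Δb = 2.9 ft, d̄ = (4.59+0.00)/2 = 2.295, v̄ = (3.13+0.00)/2 = 1.565 → q = 2.9×2.295×1.565 = 10.42 ft³/s
Q = Σ q = 94.83 ft³/s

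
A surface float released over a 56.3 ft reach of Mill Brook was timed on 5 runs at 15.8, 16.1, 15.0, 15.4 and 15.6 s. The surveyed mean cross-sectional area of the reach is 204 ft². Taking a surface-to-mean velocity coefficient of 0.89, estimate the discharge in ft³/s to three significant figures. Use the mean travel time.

656 ft³/s

t̄ = (15.8 + 16.1 + 15.0 + 15.4 + 15.6) / 5 = 15.58 s
v_surface = L / t̄ = 56.3 / 15.58 = 3.614 ft/s
v_mean = 0.89 × 3.614 = 3.216 ft/s
Q = A × v_mean = 204 × 3.216 = 656.1 ft³/s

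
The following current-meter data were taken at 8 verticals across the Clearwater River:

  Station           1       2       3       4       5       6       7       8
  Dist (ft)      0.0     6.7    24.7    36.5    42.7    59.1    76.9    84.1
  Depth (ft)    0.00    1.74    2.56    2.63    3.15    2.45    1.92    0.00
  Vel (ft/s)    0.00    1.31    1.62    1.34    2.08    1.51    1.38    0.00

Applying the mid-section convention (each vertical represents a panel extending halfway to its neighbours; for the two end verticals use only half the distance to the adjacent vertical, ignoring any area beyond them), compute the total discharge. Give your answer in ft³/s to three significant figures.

292 ft³/s

w_2 = (24.7 − 0.0)/2 = 12.35 ft; q_2 = 1.31 × 1.74 × 12.35 = 28.15 ft³/s
w_3 = (36.5 − 6.7)/2 = 14.9 ft; q_3 = 1.62 × 2.56 × 14.9 = 61.79 ft³/s
w_4 = (42.7 − 24.7)/2 = 9 ft; q_4 = 1.34 × 2.63 × 9 = 31.72 ft³/s
w_5 = (59.1 − 36.5)/2 = 11.3 ft; q_5 = 2.08 × 3.15 × 11.3 = 74.04 ft³/s
w_6 = (76.9 − 42.7)/2 = 17.1 ft; q_6 = 1.51 × 2.45 × 17.1 = 63.26 ft³/s
w_7 = (84.1 − 59.1)/2 = 12.5 ft; q_7 = 1.38 × 1.92 × 12.5 = 33.12 ft³/s
Stations 1, 8 contribute zero (depth or velocity is 0).
Q = Σ qᵢ = 292.1 ft³/s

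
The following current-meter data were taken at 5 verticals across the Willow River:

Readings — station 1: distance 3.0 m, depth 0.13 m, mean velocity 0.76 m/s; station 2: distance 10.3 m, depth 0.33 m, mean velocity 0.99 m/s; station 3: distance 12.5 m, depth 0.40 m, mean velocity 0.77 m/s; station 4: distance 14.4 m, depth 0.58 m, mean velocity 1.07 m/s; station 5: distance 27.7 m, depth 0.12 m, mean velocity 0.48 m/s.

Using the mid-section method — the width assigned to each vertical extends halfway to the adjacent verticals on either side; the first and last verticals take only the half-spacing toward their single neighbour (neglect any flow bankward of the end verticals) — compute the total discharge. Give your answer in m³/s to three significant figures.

w_1 = (10.3 − 3.0)/2 = 3.65 m; q_1 = 0.76 × 0.13 × 3.65 = 0.3606 m³/s
w_2 = (12.5 − 3.0)/2 = 4.75 m; q_2 = 0.99 × 0.33 × 4.75 = 1.552 m³/s
w_3 = (14.4 − 10.3)/2 = 2.05 m; q_3 = 0.77 × 0.40 × 2.05 = 0.6314 m³/s
w_4 = (27.7 − 12.5)/2 = 7.6 m; q_4 = 1.07 × 0.58 × 7.6 = 4.717 m³/s
w_5 = (27.7 − 14.4)/2 = 6.65 m; q_5 = 0.48 × 0.12 × 6.65 = 0.3830 m³/s
Q = Σ qᵢ = 7.643 m³/s

7.64 m³/s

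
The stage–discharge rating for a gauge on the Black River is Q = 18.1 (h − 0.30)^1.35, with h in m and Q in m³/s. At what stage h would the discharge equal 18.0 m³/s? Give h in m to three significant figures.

h − h₀ = (Q/C)^(1/b) = (18.0/18.1)^(1/1.35) = 0.9959 m
h = 0.30 + 0.9959 = 1.296 m

1.30 m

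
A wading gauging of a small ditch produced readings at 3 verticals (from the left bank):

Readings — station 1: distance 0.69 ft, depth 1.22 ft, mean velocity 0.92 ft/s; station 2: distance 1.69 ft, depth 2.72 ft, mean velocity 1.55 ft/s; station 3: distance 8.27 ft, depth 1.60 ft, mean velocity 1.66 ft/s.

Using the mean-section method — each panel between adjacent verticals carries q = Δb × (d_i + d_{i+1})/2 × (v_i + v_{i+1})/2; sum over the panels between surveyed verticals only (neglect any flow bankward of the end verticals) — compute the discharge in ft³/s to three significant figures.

Panel 1-2: Δb = 1 ft, d̄ = (1.22+2.72)/2 = 1.97, v̄ = (0.92+1.55)/2 = 1.235 → q = 1×1.97×1.235 = 2.433 ft³/s
Panel 2-3: Δb = 6.58 ft, d̄ = (2.72+1.60)/2 = 2.16, v̄ = (1.55+1.66)/2 = 1.605 → q = 6.58×2.16×1.605 = 22.81 ft³/s
Q = Σ q = 25.24 ft³/s

25.2 ft³/s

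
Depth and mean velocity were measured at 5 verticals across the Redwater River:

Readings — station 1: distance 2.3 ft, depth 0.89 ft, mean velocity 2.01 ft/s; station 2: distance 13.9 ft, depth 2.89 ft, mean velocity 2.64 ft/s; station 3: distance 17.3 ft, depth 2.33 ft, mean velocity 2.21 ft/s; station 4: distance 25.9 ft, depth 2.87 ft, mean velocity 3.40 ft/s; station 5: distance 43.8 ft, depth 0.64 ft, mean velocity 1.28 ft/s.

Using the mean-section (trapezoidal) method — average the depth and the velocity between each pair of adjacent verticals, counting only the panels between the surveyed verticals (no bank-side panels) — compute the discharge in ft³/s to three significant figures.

Panel 1-2: Δb = 11.6 ft, d̄ = (0.89+2.89)/2 = 1.89, v̄ = (2.01+2.64)/2 = 2.325 → q = 11.6×1.89×2.325 = 50.97 ft³/s
Panel 2-3: Δb = 3.4 ft, d̄ = (2.89+2.33)/2 = 2.61, v̄ = (2.64+2.21)/2 = 2.425 → q = 3.4×2.61×2.425 = 21.52 ft³/s
Panel 3-4: Δb = 8.6 ft, d̄ = (2.33+2.87)/2 = 2.6, v̄ = (2.21+3.40)/2 = 2.805 → q = 8.6×2.6×2.805 = 62.72 ft³/s
Panel 4-5: Δb = 17.9 ft, d̄ = (2.87+0.64)/2 = 1.755, v̄ = (3.40+1.28)/2 = 2.34 → q = 17.9×1.755×2.34 = 73.51 ft³/s
Q = Σ q = 208.7 ft³/s

209 ft³/s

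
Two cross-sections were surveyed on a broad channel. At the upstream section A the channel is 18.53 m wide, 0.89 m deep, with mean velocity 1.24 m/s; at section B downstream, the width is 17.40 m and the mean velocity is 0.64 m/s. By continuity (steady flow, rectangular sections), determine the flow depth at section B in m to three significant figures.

1.84 m

Q = A₁V₁ = (18.53×0.89) × 1.24 = 20.45 m³/s
d₂ = Q/(b₂ V₂) = 20.45/(17.40×0.64) = 1.836 m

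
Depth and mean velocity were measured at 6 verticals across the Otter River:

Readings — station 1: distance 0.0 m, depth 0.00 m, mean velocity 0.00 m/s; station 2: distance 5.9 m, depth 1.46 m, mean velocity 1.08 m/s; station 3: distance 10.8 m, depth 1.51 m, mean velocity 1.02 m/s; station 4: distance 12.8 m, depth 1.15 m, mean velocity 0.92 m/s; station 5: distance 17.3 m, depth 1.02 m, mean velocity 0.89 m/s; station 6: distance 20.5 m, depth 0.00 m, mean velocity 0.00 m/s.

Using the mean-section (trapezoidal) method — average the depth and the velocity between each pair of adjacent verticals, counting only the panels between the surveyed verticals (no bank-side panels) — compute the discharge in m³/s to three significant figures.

17.7 m³/s

Panel 1-2: Δb = 5.9 m, d̄ = (0.00+1.46)/2 = 0.73, v̄ = (0.00+1.08)/2 = 0.54 → q = 5.9×0.73×0.54 = 2.326 m³/s
Panel 2-3: Δb = 4.9 m, d̄ = (1.46+1.51)/2 = 1.485, v̄ = (1.08+1.02)/2 = 1.05 → q = 4.9×1.485×1.05 = 7.640 m³/s
Panel 3-4: Δb = 2 m, d̄ = (1.51+1.15)/2 = 1.33, v̄ = (1.02+0.92)/2 = 0.97 → q = 2×1.33×0.97 = 2.580 m³/s
Panel 4-5: Δb = 4.5 m, d̄ = (1.15+1.02)/2 = 1.085, v̄ = (0.92+0.89)/2 = 0.905 → q = 4.5×1.085×0.905 = 4.419 m³/s
Panel 5-6: Δb = 3.2 m, d̄ = (1.02+0.00)/2 = 0.51, v̄ = (0.89+0.00)/2 = 0.445 → q = 3.2×0.51×0.445 = 0.7262 m³/s
Q = Σ q = 17.69 m³/s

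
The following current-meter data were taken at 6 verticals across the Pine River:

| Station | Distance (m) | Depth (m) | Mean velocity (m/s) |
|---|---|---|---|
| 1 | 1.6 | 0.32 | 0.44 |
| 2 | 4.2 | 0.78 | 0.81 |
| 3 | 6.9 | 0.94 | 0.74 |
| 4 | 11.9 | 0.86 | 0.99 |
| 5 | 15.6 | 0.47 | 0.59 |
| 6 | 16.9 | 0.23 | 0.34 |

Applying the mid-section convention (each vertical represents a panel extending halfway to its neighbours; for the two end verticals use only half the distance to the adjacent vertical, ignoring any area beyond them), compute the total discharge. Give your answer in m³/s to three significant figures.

8.98 m³/s

w_1 = (4.2 − 1.6)/2 = 1.3 m; q_1 = 0.44 × 0.32 × 1.3 = 0.1830 m³/s
w_2 = (6.9 − 1.6)/2 = 2.65 m; q_2 = 0.81 × 0.78 × 2.65 = 1.674 m³/s
w_3 = (11.9 − 4.2)/2 = 3.85 m; q_3 = 0.74 × 0.94 × 3.85 = 2.678 m³/s
w_4 = (15.6 − 6.9)/2 = 4.35 m; q_4 = 0.99 × 0.86 × 4.35 = 3.704 m³/s
w_5 = (16.9 − 11.9)/2 = 2.5 m; q_5 = 0.59 × 0.47 × 2.5 = 0.6933 m³/s
w_6 = (16.9 − 15.6)/2 = 0.65 m; q_6 = 0.34 × 0.23 × 0.65 = 0.05083 m³/s
Q = Σ qᵢ = 8.983 m³/s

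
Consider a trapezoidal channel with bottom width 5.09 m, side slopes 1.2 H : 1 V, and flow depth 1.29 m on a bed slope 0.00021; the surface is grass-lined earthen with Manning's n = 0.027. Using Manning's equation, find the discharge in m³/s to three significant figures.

A = (b + z·y)·y = (5.09 + 1.2×1.29)×1.29 = 8.563 m²
P = b + 2y√(1+z²) = 5.09 + 2×1.29×√(1+1.2²) = 9.120 m
R = A/P = 8.563/9.120 = 0.9389 m
Q = (1/n)·A·R^(2/3)·S^(1/2) = (1/0.027) × 8.563 × 0.9389^(2/3) × 0.00021^(1/2) = 4.407 m³/s

4.41 m³/s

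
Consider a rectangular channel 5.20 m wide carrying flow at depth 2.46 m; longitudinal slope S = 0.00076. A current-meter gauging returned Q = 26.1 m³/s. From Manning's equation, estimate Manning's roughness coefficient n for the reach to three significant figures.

A = b·y = 5.20 × 2.46 = 12.79 m²
P = b + 2y = 5.20 + 2×2.46 = 10.12 m
R = A/P = 12.79/10.12 = 1.264 m
n = (1/Q)·A·R^(2/3)·S^(1/2) = (1/26.1) × 12.79 × 1.169 × 0.02757 = 0.01580

0.0158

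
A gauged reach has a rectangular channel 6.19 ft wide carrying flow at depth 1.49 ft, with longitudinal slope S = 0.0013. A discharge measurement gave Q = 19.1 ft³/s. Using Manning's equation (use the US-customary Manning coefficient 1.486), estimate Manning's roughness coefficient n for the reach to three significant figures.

0.0260

A = b·y = 6.19 × 1.49 = 9.223 ft²
P = b + 2y = 6.19 + 2×1.49 = 9.170 ft
R = A/P = 9.223/9.170 = 1.006 ft
n = (1.486/Q)·A·R^(2/3)·S^(1/2) = (1.486/19.1) × 9.223 × 1.004 × 0.03606 = 0.02597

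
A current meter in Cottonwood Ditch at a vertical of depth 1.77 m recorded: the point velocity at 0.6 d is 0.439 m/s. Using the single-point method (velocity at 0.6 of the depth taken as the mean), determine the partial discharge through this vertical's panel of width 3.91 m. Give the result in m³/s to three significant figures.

v̄ = v₀.₆ = 0.439 m/s
q = v̄ × d × w = 0.4390 × 1.77 × 3.91 = 3.038 m³/s

3.04 m³/s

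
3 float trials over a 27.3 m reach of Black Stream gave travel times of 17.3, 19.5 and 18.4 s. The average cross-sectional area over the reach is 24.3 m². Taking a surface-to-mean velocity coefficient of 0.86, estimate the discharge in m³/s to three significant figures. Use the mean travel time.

31.0 m³/s

t̄ = (17.3 + 19.5 + 18.4) / 3 = 18.4 s
v_surface = L / t̄ = 27.3 / 18.4 = 1.484 m/s
v_mean = 0.86 × 1.484 = 1.276 m/s
Q = A × v_mean = 24.3 × 1.276 = 31.01 m³/s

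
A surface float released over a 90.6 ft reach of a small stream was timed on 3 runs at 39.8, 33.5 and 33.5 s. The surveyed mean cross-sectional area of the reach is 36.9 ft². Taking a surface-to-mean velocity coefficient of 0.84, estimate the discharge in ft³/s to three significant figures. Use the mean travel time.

t̄ = (39.8 + 33.5 + 33.5) / 3 = 35.6 s
v_surface = L / t̄ = 90.6 / 35.6 = 2.545 ft/s
v_mean = 0.84 × 2.545 = 2.138 ft/s
Q = A × v_mean = 36.9 × 2.138 = 78.88 ft³/s

78.9 ft³/s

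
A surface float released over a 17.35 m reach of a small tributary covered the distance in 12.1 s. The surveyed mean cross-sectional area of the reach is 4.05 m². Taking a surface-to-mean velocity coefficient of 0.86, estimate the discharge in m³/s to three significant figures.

4.99 m³/s

v_surface = L / t̄ = 17.35 / 12.1 = 1.434 m/s
v_mean = 0.86 × 1.434 = 1.233 m/s
Q = A × v_mean = 4.05 × 1.233 = 4.994 m³/s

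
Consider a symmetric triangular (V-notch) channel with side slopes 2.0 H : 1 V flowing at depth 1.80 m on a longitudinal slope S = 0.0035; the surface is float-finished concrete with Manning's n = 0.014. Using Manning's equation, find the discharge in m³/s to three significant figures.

A = z·y² = 2.0×1.80² = 6.480 m²
P = 2y√(1+z²) = 2×1.80×√(1+2.0²) = 8.050 m
R = A/P = 6.480/8.050 = 0.8050 m
Q = (1/n)·A·R^(2/3)·S^(1/2) = (1/0.014) × 6.480 × 0.8050^(2/3) × 0.0035^(1/2) = 23.70 m³/s

23.7 m³/s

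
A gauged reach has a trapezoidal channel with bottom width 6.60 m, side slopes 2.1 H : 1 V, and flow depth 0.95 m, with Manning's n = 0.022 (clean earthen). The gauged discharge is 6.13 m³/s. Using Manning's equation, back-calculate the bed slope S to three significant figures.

0.000407

A = (b + z·y)·y = (6.60 + 2.1×0.95)×0.95 = 8.165 m²
P = b + 2y√(1+z²) = 6.60 + 2×0.95×√(1+2.1²) = 11.02 m
R = A/P = 8.165/11.02 = 0.7410 m
S = (Q·n / (1·A·R^(2/3)))² = (6.13×0.022 / (1×8.165×0.8189))² = 0.0004068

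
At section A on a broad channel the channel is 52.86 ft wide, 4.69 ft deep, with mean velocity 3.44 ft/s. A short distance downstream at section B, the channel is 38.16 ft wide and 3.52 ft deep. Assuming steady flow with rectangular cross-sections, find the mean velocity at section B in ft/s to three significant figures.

Q = A₁V₁ = (52.86×4.69) × 3.44 = 852.8 ft³/s
A₂ = 38.16 × 3.52 = 134.3 ft²
V₂ = Q/A₂ = 852.8/134.3 = 6.349 ft/s

6.35 ft/s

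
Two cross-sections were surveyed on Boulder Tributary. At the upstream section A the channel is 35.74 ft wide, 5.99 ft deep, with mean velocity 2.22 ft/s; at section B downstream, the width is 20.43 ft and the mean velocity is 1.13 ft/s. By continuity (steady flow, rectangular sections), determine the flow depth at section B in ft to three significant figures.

Q = A₁V₁ = (35.74×5.99) × 2.22 = 475.3 ft³/s
d₂ = Q/(b₂ V₂) = 475.3/(20.43×1.13) = 20.59 ft

20.6 ft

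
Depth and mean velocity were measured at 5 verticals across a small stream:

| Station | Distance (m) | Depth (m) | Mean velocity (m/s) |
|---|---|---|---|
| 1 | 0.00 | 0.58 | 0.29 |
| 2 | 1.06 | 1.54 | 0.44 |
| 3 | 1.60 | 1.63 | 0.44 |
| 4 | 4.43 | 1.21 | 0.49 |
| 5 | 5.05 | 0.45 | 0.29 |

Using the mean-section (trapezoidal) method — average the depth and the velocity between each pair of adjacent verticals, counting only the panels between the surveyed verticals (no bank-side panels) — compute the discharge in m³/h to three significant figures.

10300 m³/h

Panel 1-2: Δb = 1.06 m, d̄ = (0.58+1.54)/2 = 1.06, v̄ = (0.29+0.44)/2 = 0.365 → q = 1.06×1.06×0.365 = 0.4101 m³/s
Panel 2-3: Δb = 0.54 m, d̄ = (1.54+1.63)/2 = 1.585, v̄ = (0.44+0.44)/2 = 0.44 → q = 0.54×1.585×0.44 = 0.3766 m³/s
Panel 3-4: Δb = 2.83 m, d̄ = (1.63+1.21)/2 = 1.42, v̄ = (0.44+0.49)/2 = 0.465 → q = 2.83×1.42×0.465 = 1.869 m³/s
Panel 4-5: Δb = 0.62 m, d̄ = (1.21+0.45)/2 = 0.83, v̄ = (0.49+0.29)/2 = 0.39 → q = 0.62×0.83×0.39 = 0.2007 m³/s
Q = Σ q = 2.856 m³/s
= 2.856 × 3600 = 10280 m³/h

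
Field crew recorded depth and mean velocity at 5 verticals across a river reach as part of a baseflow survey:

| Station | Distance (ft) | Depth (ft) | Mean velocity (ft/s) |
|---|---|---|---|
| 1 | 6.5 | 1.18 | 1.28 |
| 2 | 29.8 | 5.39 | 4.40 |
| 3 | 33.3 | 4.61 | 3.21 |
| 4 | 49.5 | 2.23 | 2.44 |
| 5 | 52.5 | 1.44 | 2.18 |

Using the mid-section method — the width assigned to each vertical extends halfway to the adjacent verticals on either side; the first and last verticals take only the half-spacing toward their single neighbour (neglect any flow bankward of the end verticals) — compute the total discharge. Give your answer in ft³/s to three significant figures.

w_1 = (29.8 − 6.5)/2 = 11.65 ft; q_1 = 1.28 × 1.18 × 11.65 = 17.60 ft³/s
w_2 = (33.3 − 6.5)/2 = 13.4 ft; q_2 = 4.40 × 5.39 × 13.4 = 317.8 ft³/s
w_3 = (49.5 − 29.8)/2 = 9.85 ft; q_3 = 3.21 × 4.61 × 9.85 = 145.8 ft³/s
w_4 = (52.5 − 33.3)/2 = 9.6 ft; q_4 = 2.44 × 2.23 × 9.6 = 52.24 ft³/s
w_5 = (52.5 − 49.5)/2 = 1.5 ft; q_5 = 2.18 × 1.44 × 1.5 = 4.709 ft³/s
Q = Σ qᵢ = 538.1 ft³/s

538 ft³/s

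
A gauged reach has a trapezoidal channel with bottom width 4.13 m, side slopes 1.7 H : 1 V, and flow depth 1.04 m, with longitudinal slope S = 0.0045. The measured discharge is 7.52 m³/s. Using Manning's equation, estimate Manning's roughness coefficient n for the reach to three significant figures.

0.0450

A = (b + z·y)·y = (4.13 + 1.7×1.04)×1.04 = 6.134 m²
P = b + 2y√(1+z²) = 4.13 + 2×1.04×√(1+1.7²) = 8.232 m
R = A/P = 6.134/8.232 = 0.7451 m
n = (1/Q)·A·R^(2/3)·S^(1/2) = (1/7.52) × 6.134 × 0.8219 × 0.06708 = 0.04497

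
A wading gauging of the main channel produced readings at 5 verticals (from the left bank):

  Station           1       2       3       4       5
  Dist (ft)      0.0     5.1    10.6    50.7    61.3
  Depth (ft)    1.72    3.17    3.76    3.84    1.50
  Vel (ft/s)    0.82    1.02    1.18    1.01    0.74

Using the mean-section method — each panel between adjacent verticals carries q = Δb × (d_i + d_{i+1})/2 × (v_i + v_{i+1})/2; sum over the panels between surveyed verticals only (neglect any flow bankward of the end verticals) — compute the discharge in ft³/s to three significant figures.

224 ft³/s

Panel 1-2: Δb = 5.1 ft, d̄ = (1.72+3.17)/2 = 2.445, v̄ = (0.82+1.02)/2 = 0.92 → q = 5.1×2.445×0.92 = 11.47 ft³/s
Panel 2-3: Δb = 5.5 ft, d̄ = (3.17+3.76)/2 = 3.465, v̄ = (1.02+1.18)/2 = 1.1 → q = 5.5×3.465×1.1 = 20.96 ft³/s
Panel 3-4: Δb = 40.1 ft, d̄ = (3.76+3.84)/2 = 3.8, v̄ = (1.18+1.01)/2 = 1.095 → q = 40.1×3.8×1.095 = 166.9 ft³/s
Panel 4-5: Δb = 10.6 ft, d̄ = (3.84+1.50)/2 = 2.67, v̄ = (1.01+0.74)/2 = 0.875 → q = 10.6×2.67×0.875 = 24.76 ft³/s
Q = Σ q = 224.1 ft³/s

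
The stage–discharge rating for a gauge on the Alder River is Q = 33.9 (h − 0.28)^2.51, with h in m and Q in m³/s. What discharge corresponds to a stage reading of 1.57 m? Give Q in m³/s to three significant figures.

Q = 33.9 × (1.57 − 0.28)^2.51 = 33.9 × 1.29^2.51 = 64.24 m³/s

64.2 m³/s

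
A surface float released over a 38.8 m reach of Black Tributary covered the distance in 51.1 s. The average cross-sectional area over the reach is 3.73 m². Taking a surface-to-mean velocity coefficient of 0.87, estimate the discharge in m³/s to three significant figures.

v_surface = L / t̄ = 38.8 / 51.1 = 0.7593 m/s
v_mean = 0.87 × 0.7593 = 0.6606 m/s
Q = A × v_mean = 3.73 × 0.6606 = 2.464 m³/s

2.46 m³/s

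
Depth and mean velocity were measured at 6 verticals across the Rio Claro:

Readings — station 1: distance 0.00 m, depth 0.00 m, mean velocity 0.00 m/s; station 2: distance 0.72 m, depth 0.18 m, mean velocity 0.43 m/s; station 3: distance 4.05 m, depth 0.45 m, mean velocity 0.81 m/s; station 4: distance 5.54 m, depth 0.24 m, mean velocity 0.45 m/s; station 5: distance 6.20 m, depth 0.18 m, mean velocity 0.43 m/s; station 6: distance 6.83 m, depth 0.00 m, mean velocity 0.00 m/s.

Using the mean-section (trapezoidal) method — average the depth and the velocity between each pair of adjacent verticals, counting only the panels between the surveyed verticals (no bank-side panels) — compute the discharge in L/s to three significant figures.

1060 L/s

Panel 1-2: Δb = 0.72 m, d̄ = (0.00+0.18)/2 = 0.09, v̄ = (0.00+0.43)/2 = 0.215 → q = 0.72×0.09×0.215 = 0.01393 m³/s
Panel 2-3: Δb = 3.33 m, d̄ = (0.18+0.45)/2 = 0.315, v̄ = (0.43+0.81)/2 = 0.62 → q = 3.33×0.315×0.62 = 0.6503 m³/s
Panel 3-4: Δb = 1.49 m, d̄ = (0.45+0.24)/2 = 0.345, v̄ = (0.81+0.45)/2 = 0.63 → q = 1.49×0.345×0.63 = 0.3239 m³/s
Panel 4-5: Δb = 0.66 m, d̄ = (0.24+0.18)/2 = 0.21, v̄ = (0.45+0.43)/2 = 0.44 → q = 0.66×0.21×0.44 = 0.06098 m³/s
Panel 5-6: Δb = 0.63 m, d̄ = (0.18+0.00)/2 = 0.09, v̄ = (0.43+0.00)/2 = 0.215 → q = 0.63×0.09×0.215 = 0.01219 m³/s
Q = Σ q = 1.061 m³/s
= 1.061 × 1000 = 1061 L/s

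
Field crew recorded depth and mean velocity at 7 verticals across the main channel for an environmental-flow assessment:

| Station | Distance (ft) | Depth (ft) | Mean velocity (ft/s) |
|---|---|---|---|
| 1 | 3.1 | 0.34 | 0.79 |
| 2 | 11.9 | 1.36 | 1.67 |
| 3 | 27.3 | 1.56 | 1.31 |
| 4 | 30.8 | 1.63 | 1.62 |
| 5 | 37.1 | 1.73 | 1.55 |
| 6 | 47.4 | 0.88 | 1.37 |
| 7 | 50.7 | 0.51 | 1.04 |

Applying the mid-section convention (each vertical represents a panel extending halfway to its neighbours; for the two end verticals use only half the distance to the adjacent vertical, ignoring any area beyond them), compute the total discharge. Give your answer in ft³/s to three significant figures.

92.2 ft³/s

w_1 = (11.9 − 3.1)/2 = 4.4 ft; q_1 = 0.79 × 0.34 × 4.4 = 1.182 ft³/s
w_2 = (27.3 − 3.1)/2 = 12.1 ft; q_2 = 1.67 × 1.36 × 12.1 = 27.48 ft³/s
w_3 = (30.8 − 11.9)/2 = 9.45 ft; q_3 = 1.31 × 1.56 × 9.45 = 19.31 ft³/s
w_4 = (37.1 − 27.3)/2 = 4.9 ft; q_4 = 1.62 × 1.63 × 4.9 = 12.94 ft³/s
w_5 = (47.4 − 30.8)/2 = 8.3 ft; q_5 = 1.55 × 1.73 × 8.3 = 22.26 ft³/s
w_6 = (50.7 − 37.1)/2 = 6.8 ft; q_6 = 1.37 × 0.88 × 6.8 = 8.198 ft³/s
w_7 = (50.7 − 47.4)/2 = 1.65 ft; q_7 = 1.04 × 0.51 × 1.65 = 0.8752 ft³/s
Q = Σ qᵢ = 92.24 ft³/s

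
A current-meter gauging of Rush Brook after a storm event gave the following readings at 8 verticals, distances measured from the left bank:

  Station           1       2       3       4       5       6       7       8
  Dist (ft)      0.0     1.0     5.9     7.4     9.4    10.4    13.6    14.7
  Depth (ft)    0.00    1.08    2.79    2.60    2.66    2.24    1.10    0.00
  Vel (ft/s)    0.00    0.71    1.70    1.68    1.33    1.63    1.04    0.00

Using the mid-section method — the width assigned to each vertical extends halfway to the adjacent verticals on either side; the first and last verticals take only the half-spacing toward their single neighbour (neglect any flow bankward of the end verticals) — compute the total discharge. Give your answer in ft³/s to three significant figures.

w_2 = (5.9 − 0.0)/2 = 2.95 ft; q_2 = 0.71 × 1.08 × 2.95 = 2.262 ft³/s
w_3 = (7.4 − 1.0)/2 = 3.2 ft; q_3 = 1.70 × 2.79 × 3.2 = 15.18 ft³/s
w_4 = (9.4 − 5.9)/2 = 1.75 ft; q_4 = 1.68 × 2.60 × 1.75 = 7.644 ft³/s
w_5 = (10.4 − 7.4)/2 = 1.5 ft; q_5 = 1.33 × 2.66 × 1.5 = 5.307 ft³/s
w_6 = (13.6 − 9.4)/2 = 2.1 ft; q_6 = 1.63 × 2.24 × 2.1 = 7.668 ft³/s
w_7 = (14.7 − 10.4)/2 = 2.15 ft; q_7 = 1.04 × 1.10 × 2.15 = 2.460 ft³/s
Stations 1, 8 contribute zero (depth or velocity is 0).
Q = Σ qᵢ = 40.52 ft³/s

40.5 ft³/s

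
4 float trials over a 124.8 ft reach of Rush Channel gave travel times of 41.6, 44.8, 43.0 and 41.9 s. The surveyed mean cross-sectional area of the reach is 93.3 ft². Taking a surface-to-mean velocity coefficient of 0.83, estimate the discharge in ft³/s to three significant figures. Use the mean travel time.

t̄ = (41.6 + 44.8 + 43.0 + 41.9) / 4 = 42.825 s
v_surface = L / t̄ = 124.8 / 42.825 = 2.914 ft/s
v_mean = 0.83 × 2.914 = 2.419 ft/s
Q = A × v_mean = 93.3 × 2.419 = 225.7 ft³/s

226 ft³/s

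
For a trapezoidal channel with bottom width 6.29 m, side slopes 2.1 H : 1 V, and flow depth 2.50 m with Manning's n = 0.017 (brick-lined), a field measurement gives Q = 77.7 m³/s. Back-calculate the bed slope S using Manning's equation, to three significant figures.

A = (b + z·y)·y = (6.29 + 2.1×2.50)×2.50 = 28.85 m²
P = b + 2y√(1+z²) = 6.29 + 2×2.50×√(1+2.1²) = 17.92 m
R = A/P = 28.85/17.92 = 1.610 m
S = (Q·n / (1·A·R^(2/3)))² = (77.7×0.017 / (1×28.85×1.374))² = 0.001111

0.00111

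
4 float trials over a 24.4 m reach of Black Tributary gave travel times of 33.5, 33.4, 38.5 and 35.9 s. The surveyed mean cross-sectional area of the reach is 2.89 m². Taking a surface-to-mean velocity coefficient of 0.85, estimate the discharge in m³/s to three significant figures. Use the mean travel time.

t̄ = (33.5 + 33.4 + 38.5 + 35.9) / 4 = 35.325 s
v_surface = L / t̄ = 24.4 / 35.325 = 0.6907 m/s
v_mean = 0.85 × 0.6907 = 0.5871 m/s
Q = A × v_mean = 2.89 × 0.5871 = 1.697 m³/s

1.70 m³/s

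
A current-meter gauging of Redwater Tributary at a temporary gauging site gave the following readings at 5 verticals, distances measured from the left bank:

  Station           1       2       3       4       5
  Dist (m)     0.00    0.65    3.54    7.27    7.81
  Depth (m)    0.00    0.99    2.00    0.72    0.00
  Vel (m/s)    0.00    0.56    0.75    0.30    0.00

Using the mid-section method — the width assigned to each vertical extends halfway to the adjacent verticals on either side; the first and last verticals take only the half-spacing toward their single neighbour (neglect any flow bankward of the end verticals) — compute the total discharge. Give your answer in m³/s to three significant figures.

6.41 m³/s

w_2 = (3.54 − 0.00)/2 = 1.77 m; q_2 = 0.56 × 0.99 × 1.77 = 0.9813 m³/s
w_3 = (7.27 − 0.65)/2 = 3.31 m; q_3 = 0.75 × 2.00 × 3.31 = 4.965 m³/s
w_4 = (7.81 − 3.54)/2 = 2.135 m; q_4 = 0.30 × 0.72 × 2.135 = 0.4612 m³/s
Stations 1, 5 contribute zero (depth or velocity is 0).
Q = Σ qᵢ = 6.407 m³/s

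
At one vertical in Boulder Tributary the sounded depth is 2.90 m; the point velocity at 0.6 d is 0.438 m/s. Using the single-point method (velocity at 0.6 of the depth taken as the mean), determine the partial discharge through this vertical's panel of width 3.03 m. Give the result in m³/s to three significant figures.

v̄ = v₀.₆ = 0.438 m/s
q = v̄ × d × w = 0.4380 × 2.90 × 3.03 = 3.849 m³/s

3.85 m³/s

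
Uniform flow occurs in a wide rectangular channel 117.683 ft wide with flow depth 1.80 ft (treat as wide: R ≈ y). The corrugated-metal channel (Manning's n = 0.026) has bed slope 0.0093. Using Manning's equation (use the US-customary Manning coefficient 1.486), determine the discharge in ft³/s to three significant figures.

A = b·y = 117.683 × 1.80 = 211.8 ft²
Wide channel: R ≈ y = 1.80 ft
Q = (1.486/n)·A·R^(2/3)·S^(1/2) = (1.486/0.026) × 211.8 × 1.800^(2/3) × 0.0093^(1/2) = 1728 ft³/s

1730 ft³/s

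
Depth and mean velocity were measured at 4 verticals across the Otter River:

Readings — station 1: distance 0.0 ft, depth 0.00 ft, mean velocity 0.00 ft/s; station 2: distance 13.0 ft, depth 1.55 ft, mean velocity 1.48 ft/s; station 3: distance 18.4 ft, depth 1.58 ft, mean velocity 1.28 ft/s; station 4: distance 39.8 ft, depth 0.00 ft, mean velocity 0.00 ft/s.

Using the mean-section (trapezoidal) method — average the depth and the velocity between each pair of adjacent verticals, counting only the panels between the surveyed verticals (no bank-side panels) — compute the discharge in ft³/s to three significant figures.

29.9 ft³/s

Panel 1-2: Δb = 13 ft, d̄ = (0.00+1.55)/2 = 0.775, v̄ = (0.00+1.48)/2 = 0.74 → q = 13×0.775×0.74 = 7.456 ft³/s
Panel 2-3: Δb = 5.4 ft, d̄ = (1.55+1.58)/2 = 1.565, v̄ = (1.48+1.28)/2 = 1.38 → q = 5.4×1.565×1.38 = 11.66 ft³/s
Panel 3-4: Δb = 21.4 ft, d̄ = (1.58+0.00)/2 = 0.79, v̄ = (1.28+0.00)/2 = 0.64 → q = 21.4×0.79×0.64 = 10.82 ft³/s
Q = Σ q = 29.94 ft³/s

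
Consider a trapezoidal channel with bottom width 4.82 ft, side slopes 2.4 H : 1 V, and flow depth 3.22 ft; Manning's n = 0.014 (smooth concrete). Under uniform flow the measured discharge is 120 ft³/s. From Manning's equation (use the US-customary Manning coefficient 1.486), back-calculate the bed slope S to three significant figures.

0.000339

A = (b + z·y)·y = (4.82 + 2.4×3.22)×3.22 = 40.40 ft²
P = b + 2y√(1+z²) = 4.82 + 2×3.22×√(1+2.4²) = 21.56 ft
R = A/P = 40.40/21.56 = 1.874 ft
S = (Q·n / (1.486·A·R^(2/3)))² = (120×0.014 / (1.486×40.40×1.520))² = 0.0003389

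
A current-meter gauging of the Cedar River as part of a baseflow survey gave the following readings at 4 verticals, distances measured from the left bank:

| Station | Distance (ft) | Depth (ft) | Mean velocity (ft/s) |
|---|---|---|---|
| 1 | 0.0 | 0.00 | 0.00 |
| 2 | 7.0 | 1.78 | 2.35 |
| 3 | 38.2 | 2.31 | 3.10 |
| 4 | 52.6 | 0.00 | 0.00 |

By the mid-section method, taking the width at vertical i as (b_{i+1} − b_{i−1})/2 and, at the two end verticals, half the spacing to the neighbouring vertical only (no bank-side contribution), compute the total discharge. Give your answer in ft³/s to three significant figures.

243 ft³/s

w_2 = (38.2 − 0.0)/2 = 19.1 ft; q_2 = 2.35 × 1.78 × 19.1 = 79.90 ft³/s
w_3 = (52.6 − 7.0)/2 = 22.8 ft; q_3 = 3.10 × 2.31 × 22.8 = 163.3 ft³/s
Stations 1, 4 contribute zero (depth or velocity is 0).
Q = Σ qᵢ = 243.2 ft³/s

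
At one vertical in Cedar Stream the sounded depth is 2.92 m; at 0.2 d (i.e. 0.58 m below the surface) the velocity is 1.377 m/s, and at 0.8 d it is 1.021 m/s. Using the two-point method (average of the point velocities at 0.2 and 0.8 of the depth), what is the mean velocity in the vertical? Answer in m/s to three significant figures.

1.20 m/s

v̄ = (1.377 + 1.021) / 2 = 1.199 m/s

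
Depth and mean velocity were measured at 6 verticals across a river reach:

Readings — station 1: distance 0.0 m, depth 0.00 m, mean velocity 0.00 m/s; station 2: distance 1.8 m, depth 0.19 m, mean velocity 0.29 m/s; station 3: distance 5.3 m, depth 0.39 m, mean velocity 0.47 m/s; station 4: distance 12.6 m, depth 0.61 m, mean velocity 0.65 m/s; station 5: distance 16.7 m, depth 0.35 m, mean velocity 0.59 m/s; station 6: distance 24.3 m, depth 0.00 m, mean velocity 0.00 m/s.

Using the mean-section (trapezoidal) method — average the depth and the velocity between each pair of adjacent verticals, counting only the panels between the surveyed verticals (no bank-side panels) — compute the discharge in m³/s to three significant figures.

Panel 1-2: Δb = 1.8 m, d̄ = (0.00+0.19)/2 = 0.095, v̄ = (0.00+0.29)/2 = 0.145 → q = 1.8×0.095×0.145 = 0.02480 m³/s
Panel 2-3: Δb = 3.5 m, d̄ = (0.19+0.39)/2 = 0.29, v̄ = (0.29+0.47)/2 = 0.38 → q = 3.5×0.29×0.38 = 0.3857 m³/s
Panel 3-4: Δb = 7.3 m, d̄ = (0.39+0.61)/2 = 0.5, v̄ = (0.47+0.65)/2 = 0.56 → q = 7.3×0.5×0.56 = 2.044 m³/s
Panel 4-5: Δb = 4.1 m, d̄ = (0.61+0.35)/2 = 0.48, v̄ = (0.65+0.59)/2 = 0.62 → q = 4.1×0.48×0.62 = 1.220 m³/s
Panel 5-6: Δb = 7.6 m, d̄ = (0.35+0.00)/2 = 0.175, v̄ = (0.59+0.00)/2 = 0.295 → q = 7.6×0.175×0.295 = 0.3924 m³/s
Q = Σ q = 4.067 m³/s

4.07 m³/s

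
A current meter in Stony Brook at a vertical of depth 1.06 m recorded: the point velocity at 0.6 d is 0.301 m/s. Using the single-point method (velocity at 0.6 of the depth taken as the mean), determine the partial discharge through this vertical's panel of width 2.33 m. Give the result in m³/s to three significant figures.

v̄ = v₀.₆ = 0.301 m/s
q = v̄ × d × w = 0.3010 × 1.06 × 2.33 = 0.7434 m³/s

0.743 m³/s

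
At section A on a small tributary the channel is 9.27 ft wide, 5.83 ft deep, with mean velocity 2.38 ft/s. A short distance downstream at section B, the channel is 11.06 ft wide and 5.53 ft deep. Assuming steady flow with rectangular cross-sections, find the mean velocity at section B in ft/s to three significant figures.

2.10 ft/s

Q = A₁V₁ = (9.27×5.83) × 2.38 = 128.6 ft³/s
A₂ = 11.06 × 5.53 = 61.16 ft²
V₂ = Q/A₂ = 128.6/61.16 = 2.103 ft/s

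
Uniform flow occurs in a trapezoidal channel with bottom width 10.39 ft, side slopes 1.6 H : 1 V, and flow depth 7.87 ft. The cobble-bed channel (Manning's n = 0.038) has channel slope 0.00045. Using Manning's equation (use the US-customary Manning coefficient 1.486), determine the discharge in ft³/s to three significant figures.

410 ft³/s

A = (b + z·y)·y = (10.39 + 1.6×7.87)×7.87 = 180.9 ft²
P = b + 2y√(1+z²) = 10.39 + 2×7.87×√(1+1.6²) = 40.09 ft
R = A/P = 180.9/40.09 = 4.512 ft
Q = (1.486/n)·A·R^(2/3)·S^(1/2) = (1.486/0.038) × 180.9 × 4.512^(2/3) × 0.00045^(1/2) = 409.7 ft³/s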